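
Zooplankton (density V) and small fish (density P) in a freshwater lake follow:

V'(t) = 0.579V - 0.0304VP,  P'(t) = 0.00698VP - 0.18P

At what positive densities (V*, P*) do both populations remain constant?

Set dP/dt = 0 with P > 0: 0.00698V - 0.18 = 0, so V* = 0.18/0.00698 = 25.8.
Set dV/dt = 0 with V > 0: 0.579 - 0.0304P = 0, so P* = 0.579/0.0304 = 19.

V* ≈ 25.8, P* ≈ 19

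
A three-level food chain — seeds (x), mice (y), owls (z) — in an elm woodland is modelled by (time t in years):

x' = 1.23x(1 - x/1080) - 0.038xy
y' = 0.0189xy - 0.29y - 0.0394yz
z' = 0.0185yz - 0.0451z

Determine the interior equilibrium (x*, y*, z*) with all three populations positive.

From dz/dt = 0: 0.0185y* = 0.0451, so y* = 2.44.
From dx/dt = 0: 1.23(1 - x*/1080) = 0.038·2.44, giving x* = 1080·(1 - 0.0753) = 999.
From dy/dt = 0: 0.0189·999 - 0.29 = 0.0394z*, so z* = 18.6/0.0394 = 472.

x* ≈ 999, y* ≈ 2.44, z* ≈ 472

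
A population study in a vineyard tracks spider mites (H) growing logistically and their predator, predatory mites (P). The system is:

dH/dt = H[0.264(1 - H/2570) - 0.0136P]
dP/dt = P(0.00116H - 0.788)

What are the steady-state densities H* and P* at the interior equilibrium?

H* ≈ 679, P* ≈ 14.3

From dP/dt = 0 with P > 0: 0.00116H* = 0.788, so H* = 679.
Substitute into dH/dt = 0: 0.264(1 - 679/2570) = 0.0136P*.
The bracket is 0.736, giving P* = 0.194/0.0136 = 14.3.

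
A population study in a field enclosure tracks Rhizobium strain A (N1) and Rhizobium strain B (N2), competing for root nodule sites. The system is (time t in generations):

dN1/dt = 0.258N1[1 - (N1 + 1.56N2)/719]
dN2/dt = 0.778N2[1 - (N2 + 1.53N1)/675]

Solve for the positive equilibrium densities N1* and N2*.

N1* ≈ 241, N2* ≈ 307

Setting both brackets to zero gives the nullclines N1 + 1.56N2 = 719 and 1.53N1 + N2 = 675.
Substituting N2 = 675 - 1.53N1 into the first: N1(1 - 1.56·1.53) = 719 - 1.56·675.
So N1* = -334/-1.39 = 241, and then N2* = 675 - 1.53·241 = 307.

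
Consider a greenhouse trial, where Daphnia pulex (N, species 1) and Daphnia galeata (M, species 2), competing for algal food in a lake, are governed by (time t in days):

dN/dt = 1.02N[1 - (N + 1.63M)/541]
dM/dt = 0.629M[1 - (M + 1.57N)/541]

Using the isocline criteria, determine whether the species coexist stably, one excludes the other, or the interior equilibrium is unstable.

unstable coexistence (outcome depends on initial conditions)

Compare the nullcline intercepts: K1/α12 = 541/1.63 = 332 < K2 = 541; K2/α21 = 541/1.57 = 345 < K1 = 541.
Since both are reversed, neither can invade when rare; the interior point is a saddle.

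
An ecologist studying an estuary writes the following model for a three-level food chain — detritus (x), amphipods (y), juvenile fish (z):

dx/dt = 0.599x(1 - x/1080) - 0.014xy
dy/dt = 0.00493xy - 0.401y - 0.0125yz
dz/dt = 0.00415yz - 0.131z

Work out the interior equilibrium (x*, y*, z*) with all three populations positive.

x* ≈ 283, y* ≈ 31.6, z* ≈ 79.6

From dz/dt = 0: 0.00415y* = 0.131, so y* = 31.6.
From dx/dt = 0: 0.599(1 - x*/1080) = 0.014·31.6, giving x* = 1080·(1 - 0.738) = 283.
From dy/dt = 0: 0.00493·283 - 0.401 = 0.0125z*, so z* = 0.995/0.0125 = 79.6.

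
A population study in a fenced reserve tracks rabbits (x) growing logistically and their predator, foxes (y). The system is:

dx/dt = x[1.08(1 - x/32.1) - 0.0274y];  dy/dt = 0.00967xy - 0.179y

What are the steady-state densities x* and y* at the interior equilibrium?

From dy/dt = 0 with y > 0: 0.00967x* = 0.179, so x* = 18.5.
Substitute into dx/dt = 0: 1.08(1 - 18.5/32.1) = 0.0274y*.
The bracket is 0.423, giving y* = 0.457/0.0274 = 16.7.

x* ≈ 18.5, y* ≈ 16.7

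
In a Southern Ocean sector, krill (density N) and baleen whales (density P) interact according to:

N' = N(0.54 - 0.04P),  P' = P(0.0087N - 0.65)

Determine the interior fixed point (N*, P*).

Set dP/dt = 0 with P > 0: 0.0087N - 0.65 = 0, so N* = 0.65/0.0087 = 74.7.
Set dN/dt = 0 with N > 0: 0.54 - 0.04P = 0, so P* = 0.54/0.04 = 13.5.

N* ≈ 74.7, P* ≈ 13.5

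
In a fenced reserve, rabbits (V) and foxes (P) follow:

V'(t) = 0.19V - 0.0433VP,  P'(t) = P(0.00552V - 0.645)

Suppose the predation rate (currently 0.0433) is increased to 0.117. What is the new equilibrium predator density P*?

P* ≈ 1.62

At the interior fixed point, setting dV/dt = 0 with V > 0 fixes P* = (prey growth rate)/(VP coefficient) — independent of the other coefficients.
With the change, P* = 0.19/0.117 = 1.62; it falls from 4.39.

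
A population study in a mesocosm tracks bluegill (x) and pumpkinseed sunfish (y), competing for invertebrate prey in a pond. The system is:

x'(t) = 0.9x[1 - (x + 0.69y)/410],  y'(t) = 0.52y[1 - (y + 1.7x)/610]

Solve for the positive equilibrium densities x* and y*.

Setting both brackets to zero gives the nullclines x + 0.69y = 410 and 1.7x + y = 610.
Substituting y = 610 - 1.7x into the first: x(1 - 0.69·1.7) = 410 - 0.69·610.
So x* = -10.9/-0.173 = 63, and then y* = 610 - 1.7·63 = 503.

x* ≈ 63, y* ≈ 503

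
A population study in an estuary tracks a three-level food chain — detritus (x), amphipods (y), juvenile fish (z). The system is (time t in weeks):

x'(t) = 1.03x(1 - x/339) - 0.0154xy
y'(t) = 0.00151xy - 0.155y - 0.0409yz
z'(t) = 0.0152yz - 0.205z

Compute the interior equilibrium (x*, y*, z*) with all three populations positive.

x* ≈ 271, y* ≈ 13.5, z* ≈ 6.2

From dz/dt = 0: 0.0152y* = 0.205, so y* = 13.5.
From dx/dt = 0: 1.03(1 - x*/339) = 0.0154·13.5, giving x* = 339·(1 - 0.202) = 271.
From dy/dt = 0: 0.00151·271 - 0.155 = 0.0409z*, so z* = 0.254/0.0409 = 6.2.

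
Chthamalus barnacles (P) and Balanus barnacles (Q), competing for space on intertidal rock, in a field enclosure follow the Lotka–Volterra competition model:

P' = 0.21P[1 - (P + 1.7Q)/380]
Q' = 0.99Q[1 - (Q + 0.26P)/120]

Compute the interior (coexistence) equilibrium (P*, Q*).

Setting both brackets to zero gives the nullclines P + 1.7Q = 380 and 0.26P + Q = 120.
Substituting Q = 120 - 0.26P into the first: P(1 - 1.7·0.26) = 380 - 1.7·120.
So P* = 176/0.558 = 315, and then Q* = 120 - 0.26·315 = 38.

P* ≈ 315, Q* ≈ 38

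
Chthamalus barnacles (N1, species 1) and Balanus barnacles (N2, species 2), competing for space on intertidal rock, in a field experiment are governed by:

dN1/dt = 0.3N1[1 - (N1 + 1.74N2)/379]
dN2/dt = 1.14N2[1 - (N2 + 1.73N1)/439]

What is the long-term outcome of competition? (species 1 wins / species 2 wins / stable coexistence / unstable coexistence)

Compare the nullcline intercepts: K1/α12 = 379/1.74 = 218 < K2 = 439; K2/α21 = 439/1.73 = 254 < K1 = 379.
Since both are reversed, neither can invade when rare; the interior point is a saddle.

unstable coexistence (outcome depends on initial conditions)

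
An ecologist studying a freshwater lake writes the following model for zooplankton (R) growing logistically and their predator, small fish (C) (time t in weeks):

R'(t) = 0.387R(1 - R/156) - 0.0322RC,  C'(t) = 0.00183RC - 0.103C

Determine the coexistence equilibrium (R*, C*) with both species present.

R* ≈ 56.3, C* ≈ 7.68

From dC/dt = 0 with C > 0: 0.00183R* = 0.103, so R* = 56.3.
Substitute into dR/dt = 0: 0.387(1 - 56.3/156) = 0.0322C*.
The bracket is 0.639, giving C* = 0.247/0.0322 = 7.68.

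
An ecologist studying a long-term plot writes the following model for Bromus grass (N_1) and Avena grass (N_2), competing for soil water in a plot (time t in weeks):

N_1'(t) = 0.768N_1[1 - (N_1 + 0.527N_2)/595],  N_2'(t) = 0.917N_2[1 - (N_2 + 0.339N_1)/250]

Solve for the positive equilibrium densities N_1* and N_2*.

Setting both brackets to zero gives the nullclines N_1 + 0.527N_2 = 595 and 0.339N_1 + N_2 = 250.
Substituting N_2 = 250 - 0.339N_1 into the first: N_1(1 - 0.527·0.339) = 595 - 0.527·250.
So N_1* = 463/0.821 = 564, and then N_2* = 250 - 0.339·564 = 58.8.

N_1* ≈ 564, N_2* ≈ 58.8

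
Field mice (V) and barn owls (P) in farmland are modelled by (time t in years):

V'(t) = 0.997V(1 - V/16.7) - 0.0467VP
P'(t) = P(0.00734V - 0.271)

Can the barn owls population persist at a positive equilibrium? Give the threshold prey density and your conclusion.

Threshold V = 36.9; K < 36.9, so no, the predator goes extinct.

The predator equation gives dP/dt > 0 only when V > 0.271/0.00734 = 36.9.
Without the predator, V → K = 16.7. Since 16.7 < 36.9, the predator cannot invade.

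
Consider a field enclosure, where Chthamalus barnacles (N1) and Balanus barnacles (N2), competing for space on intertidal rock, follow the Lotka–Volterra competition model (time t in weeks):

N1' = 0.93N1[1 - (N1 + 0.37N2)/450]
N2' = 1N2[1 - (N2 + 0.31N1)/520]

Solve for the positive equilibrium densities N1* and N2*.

N1* ≈ 291, N2* ≈ 430

Setting both brackets to zero gives the nullclines N1 + 0.37N2 = 450 and 0.31N1 + N2 = 520.
Substituting N2 = 520 - 0.31N1 into the first: N1(1 - 0.37·0.31) = 450 - 0.37·520.
So N1* = 258/0.885 = 291, and then N2* = 520 - 0.31·291 = 430.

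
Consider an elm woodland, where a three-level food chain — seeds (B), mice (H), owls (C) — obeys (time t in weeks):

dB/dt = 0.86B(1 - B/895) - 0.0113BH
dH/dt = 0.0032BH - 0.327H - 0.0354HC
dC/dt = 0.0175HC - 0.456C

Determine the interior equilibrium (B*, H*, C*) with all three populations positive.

B* ≈ 589, H* ≈ 26.1, C* ≈ 44

From dC/dt = 0: 0.0175H* = 0.456, so H* = 26.1.
From dB/dt = 0: 0.86(1 - B*/895) = 0.0113·26.1, giving B* = 895·(1 - 0.342) = 589.
From dH/dt = 0: 0.0032·589 - 0.327 = 0.0354C*, so C* = 1.56/0.0354 = 44.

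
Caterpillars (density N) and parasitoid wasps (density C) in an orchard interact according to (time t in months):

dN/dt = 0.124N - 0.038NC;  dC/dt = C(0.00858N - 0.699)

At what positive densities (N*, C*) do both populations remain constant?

Set dC/dt = 0 with C > 0: 0.00858N - 0.699 = 0, so N* = 0.699/0.00858 = 81.5.
Set dN/dt = 0 with N > 0: 0.124 - 0.038C = 0, so C* = 0.124/0.038 = 3.26.

N* ≈ 81.5, C* ≈ 3.26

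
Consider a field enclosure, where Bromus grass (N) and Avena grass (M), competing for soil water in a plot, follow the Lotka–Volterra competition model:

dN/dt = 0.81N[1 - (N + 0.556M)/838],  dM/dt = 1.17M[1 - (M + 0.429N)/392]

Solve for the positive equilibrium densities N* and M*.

Setting both brackets to zero gives the nullclines N + 0.556M = 838 and 0.429N + M = 392.
Substituting M = 392 - 0.429N into the first: N(1 - 0.556·0.429) = 838 - 0.556·392.
So N* = 620/0.761 = 814, and then M* = 392 - 0.429·814 = 42.7.

N* ≈ 814, M* ≈ 42.7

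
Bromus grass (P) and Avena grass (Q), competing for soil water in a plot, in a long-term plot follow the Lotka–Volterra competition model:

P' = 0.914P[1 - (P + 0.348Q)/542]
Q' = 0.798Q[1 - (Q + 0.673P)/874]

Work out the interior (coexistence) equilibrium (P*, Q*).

Setting both brackets to zero gives the nullclines P + 0.348Q = 542 and 0.673P + Q = 874.
Substituting Q = 874 - 0.673P into the first: P(1 - 0.348·0.673) = 542 - 0.348·874.
So P* = 238/0.766 = 311, and then Q* = 874 - 0.673·311 = 665.

P* ≈ 311, Q* ≈ 665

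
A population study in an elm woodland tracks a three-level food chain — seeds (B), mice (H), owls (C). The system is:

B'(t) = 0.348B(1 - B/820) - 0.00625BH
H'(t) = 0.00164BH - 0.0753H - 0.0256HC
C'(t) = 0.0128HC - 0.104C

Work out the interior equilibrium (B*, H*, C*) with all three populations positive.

From dC/dt = 0: 0.0128H* = 0.104, so H* = 8.12.
From dB/dt = 0: 0.348(1 - B*/820) = 0.00625·8.12, giving B* = 820·(1 - 0.146) = 700.
From dH/dt = 0: 0.00164·700 - 0.0753 = 0.0256C*, so C* = 1.07/0.0256 = 41.9.

B* ≈ 700, H* ≈ 8.12, C* ≈ 41.9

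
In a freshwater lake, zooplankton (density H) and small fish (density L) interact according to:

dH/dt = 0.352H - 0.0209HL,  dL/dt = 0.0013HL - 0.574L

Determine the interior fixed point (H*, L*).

H* ≈ 442, L* ≈ 16.8

Set dL/dt = 0 with L > 0: 0.0013H - 0.574 = 0, so H* = 0.574/0.0013 = 442.
Set dH/dt = 0 with H > 0: 0.352 - 0.0209L = 0, so L* = 0.352/0.0209 = 16.8.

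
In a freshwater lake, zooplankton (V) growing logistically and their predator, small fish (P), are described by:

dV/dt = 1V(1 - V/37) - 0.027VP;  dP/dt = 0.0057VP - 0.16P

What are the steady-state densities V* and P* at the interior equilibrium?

From dP/dt = 0 with P > 0: 0.0057V* = 0.16, so V* = 28.1.
Substitute into dV/dt = 0: 1(1 - 28.1/37) = 0.027P*.
The bracket is 0.241, giving P* = 0.241/0.027 = 8.94.

V* ≈ 28.1, P* ≈ 8.94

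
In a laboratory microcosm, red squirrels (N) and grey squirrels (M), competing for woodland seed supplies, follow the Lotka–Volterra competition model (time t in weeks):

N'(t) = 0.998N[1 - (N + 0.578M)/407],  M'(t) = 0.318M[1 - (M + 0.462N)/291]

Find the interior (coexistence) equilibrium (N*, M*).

N* ≈ 326, M* ≈ 140

Setting both brackets to zero gives the nullclines N + 0.578M = 407 and 0.462N + M = 291.
Substituting M = 291 - 0.462N into the first: N(1 - 0.578·0.462) = 407 - 0.578·291.
So N* = 239/0.733 = 326, and then M* = 291 - 0.462·326 = 140.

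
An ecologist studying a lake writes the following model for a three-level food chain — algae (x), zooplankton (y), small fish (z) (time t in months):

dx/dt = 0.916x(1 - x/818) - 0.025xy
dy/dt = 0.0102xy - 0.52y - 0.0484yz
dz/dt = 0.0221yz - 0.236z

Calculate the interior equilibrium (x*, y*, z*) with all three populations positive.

From dz/dt = 0: 0.0221y* = 0.236, so y* = 10.7.
From dx/dt = 0: 0.916(1 - x*/818) = 0.025·10.7, giving x* = 818·(1 - 0.291) = 580.
From dy/dt = 0: 0.0102·580 - 0.52 = 0.0484z*, so z* = 5.39/0.0484 = 111.

x* ≈ 580, y* ≈ 10.7, z* ≈ 111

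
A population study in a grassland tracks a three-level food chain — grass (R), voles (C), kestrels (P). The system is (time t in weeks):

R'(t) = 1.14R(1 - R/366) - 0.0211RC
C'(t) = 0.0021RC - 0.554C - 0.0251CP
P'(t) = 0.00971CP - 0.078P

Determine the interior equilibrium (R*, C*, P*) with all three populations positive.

From dP/dt = 0: 0.00971C* = 0.078, so C* = 8.03.
From dR/dt = 0: 1.14(1 - R*/366) = 0.0211·8.03, giving R* = 366·(1 - 0.149) = 312.
From dC/dt = 0: 0.0021·312 - 0.554 = 0.0251P*, so P* = 0.1/0.0251 = 4.

R* ≈ 312, C* ≈ 8.03, P* ≈ 4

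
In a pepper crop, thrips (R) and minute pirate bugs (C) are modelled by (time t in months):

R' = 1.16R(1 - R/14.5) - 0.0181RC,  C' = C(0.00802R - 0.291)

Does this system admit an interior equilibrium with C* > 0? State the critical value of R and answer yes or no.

The predator equation gives dC/dt > 0 only when R > 0.291/0.00802 = 36.3.
Without the predator, R → K = 14.5. Since 14.5 < 36.3, the predator cannot invade.

Threshold R = 36.3; K < 36.3, so no, the predator goes extinct.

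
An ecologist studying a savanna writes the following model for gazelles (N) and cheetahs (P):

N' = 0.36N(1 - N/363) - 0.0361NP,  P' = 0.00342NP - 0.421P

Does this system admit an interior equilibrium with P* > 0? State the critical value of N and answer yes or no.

Threshold N = 123; K > 123, so yes, the predator persists.

The predator equation gives dP/dt > 0 only when N > 0.421/0.00342 = 123.
Without the predator, N → K = 363. Since 363 > 123, the predator can invade and persist.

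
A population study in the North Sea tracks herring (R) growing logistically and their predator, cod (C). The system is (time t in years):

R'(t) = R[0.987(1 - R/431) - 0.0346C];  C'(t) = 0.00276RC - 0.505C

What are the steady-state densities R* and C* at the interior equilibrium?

R* ≈ 183, C* ≈ 16.4

From dC/dt = 0 with C > 0: 0.00276R* = 0.505, so R* = 183.
Substitute into dR/dt = 0: 0.987(1 - 183/431) = 0.0346C*.
The bracket is 0.575, giving C* = 0.568/0.0346 = 16.4.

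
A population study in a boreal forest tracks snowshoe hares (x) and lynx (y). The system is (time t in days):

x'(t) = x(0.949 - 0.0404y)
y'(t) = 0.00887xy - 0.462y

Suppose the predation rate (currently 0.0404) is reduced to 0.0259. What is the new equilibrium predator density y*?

At the interior fixed point, setting dx/dt = 0 with x > 0 fixes y* = (prey growth rate)/(xy coefficient) — independent of the other coefficients.
With the change, y* = 0.949/0.0259 = 36.6; it rises from 23.5.

y* ≈ 36.6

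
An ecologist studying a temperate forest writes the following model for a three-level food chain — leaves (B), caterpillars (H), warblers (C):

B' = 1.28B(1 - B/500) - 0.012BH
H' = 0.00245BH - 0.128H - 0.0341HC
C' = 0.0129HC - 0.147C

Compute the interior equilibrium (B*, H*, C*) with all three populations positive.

From dC/dt = 0: 0.0129H* = 0.147, so H* = 11.4.
From dB/dt = 0: 1.28(1 - B*/500) = 0.012·11.4, giving B* = 500·(1 - 0.107) = 447.
From dH/dt = 0: 0.00245·447 - 0.128 = 0.0341C*, so C* = 0.966/0.0341 = 28.3.

B* ≈ 447, H* ≈ 11.4, C* ≈ 28.3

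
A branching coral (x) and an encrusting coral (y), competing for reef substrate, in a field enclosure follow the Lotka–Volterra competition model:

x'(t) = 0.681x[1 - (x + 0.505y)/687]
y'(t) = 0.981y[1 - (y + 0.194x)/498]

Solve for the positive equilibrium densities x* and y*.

x* ≈ 483, y* ≈ 404

Setting both brackets to zero gives the nullclines x + 0.505y = 687 and 0.194x + y = 498.
Substituting y = 498 - 0.194x into the first: x(1 - 0.505·0.194) = 687 - 0.505·498.
So x* = 436/0.902 = 483, and then y* = 498 - 0.194·483 = 404.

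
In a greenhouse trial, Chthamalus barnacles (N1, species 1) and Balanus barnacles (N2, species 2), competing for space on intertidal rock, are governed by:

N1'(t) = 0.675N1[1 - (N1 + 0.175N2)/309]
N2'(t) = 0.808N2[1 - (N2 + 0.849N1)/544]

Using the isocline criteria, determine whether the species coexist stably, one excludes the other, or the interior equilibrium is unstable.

Compare the nullcline intercepts: K1/α12 = 309/0.175 = 1770 > K2 = 544; K2/α21 = 544/0.849 = 641 > K1 = 309.
Since both inequalities hold, each species can invade when rare, so the interior equilibrium is stable.

stable coexistence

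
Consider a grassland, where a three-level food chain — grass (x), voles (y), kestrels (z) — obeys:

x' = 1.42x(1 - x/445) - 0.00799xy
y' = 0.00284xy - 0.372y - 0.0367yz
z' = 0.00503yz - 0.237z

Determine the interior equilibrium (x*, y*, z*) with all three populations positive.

From dz/dt = 0: 0.00503y* = 0.237, so y* = 47.1.
From dx/dt = 0: 1.42(1 - x*/445) = 0.00799·47.1, giving x* = 445·(1 - 0.265) = 327.
From dy/dt = 0: 0.00284·327 - 0.372 = 0.0367z*, so z* = 0.557/0.0367 = 15.2.

x* ≈ 327, y* ≈ 47.1, z* ≈ 15.2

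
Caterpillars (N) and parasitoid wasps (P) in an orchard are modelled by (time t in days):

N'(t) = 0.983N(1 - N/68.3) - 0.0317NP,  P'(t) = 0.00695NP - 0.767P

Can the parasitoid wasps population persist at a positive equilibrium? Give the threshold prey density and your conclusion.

The predator equation gives dP/dt > 0 only when N > 0.767/0.00695 = 110.
Without the predator, N → K = 68.3. Since 68.3 < 110, the predator cannot invade.

Threshold N = 110; K < 110, so no, the predator goes extinct.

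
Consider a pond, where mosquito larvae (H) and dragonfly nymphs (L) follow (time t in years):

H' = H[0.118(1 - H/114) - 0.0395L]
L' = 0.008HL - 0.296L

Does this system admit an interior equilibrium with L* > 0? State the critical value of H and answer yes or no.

The predator equation gives dL/dt > 0 only when H > 0.296/0.008 = 37.
Without the predator, H → K = 114. Since 114 > 37, the predator can invade and persist.

Threshold H = 37; K > 37, so yes, the predator persists.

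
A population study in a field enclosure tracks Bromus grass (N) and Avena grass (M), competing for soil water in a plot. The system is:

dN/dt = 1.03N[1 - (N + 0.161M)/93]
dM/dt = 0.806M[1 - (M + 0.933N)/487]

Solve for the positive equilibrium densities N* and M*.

Setting both brackets to zero gives the nullclines N + 0.161M = 93 and 0.933N + M = 487.
Substituting M = 487 - 0.933N into the first: N(1 - 0.161·0.933) = 93 - 0.161·487.
So N* = 14.6/0.85 = 17.2, and then M* = 487 - 0.933·17.2 = 471.

N* ≈ 17.2, M* ≈ 471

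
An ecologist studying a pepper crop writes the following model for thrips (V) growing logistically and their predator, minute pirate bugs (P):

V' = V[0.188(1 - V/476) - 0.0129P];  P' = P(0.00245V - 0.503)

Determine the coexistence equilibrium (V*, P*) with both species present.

From dP/dt = 0 with P > 0: 0.00245V* = 0.503, so V* = 205.
Substitute into dV/dt = 0: 0.188(1 - 205/476) = 0.0129P*.
The bracket is 0.569, giving P* = 0.107/0.0129 = 8.29.

V* ≈ 205, P* ≈ 8.29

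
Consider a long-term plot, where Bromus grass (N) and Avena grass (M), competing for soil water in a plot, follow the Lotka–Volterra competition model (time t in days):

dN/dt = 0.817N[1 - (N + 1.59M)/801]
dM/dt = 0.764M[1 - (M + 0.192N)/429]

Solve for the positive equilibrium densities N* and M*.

N* ≈ 171, M* ≈ 396

Setting both brackets to zero gives the nullclines N + 1.59M = 801 and 0.192N + M = 429.
Substituting M = 429 - 0.192N into the first: N(1 - 1.59·0.192) = 801 - 1.59·429.
So N* = 119/0.695 = 171, and then M* = 429 - 0.192·171 = 396.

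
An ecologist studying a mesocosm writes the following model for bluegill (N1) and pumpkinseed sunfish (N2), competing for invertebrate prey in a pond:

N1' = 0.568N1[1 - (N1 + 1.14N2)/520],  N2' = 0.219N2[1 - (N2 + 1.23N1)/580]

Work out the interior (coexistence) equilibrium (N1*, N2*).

Setting both brackets to zero gives the nullclines N1 + 1.14N2 = 520 and 1.23N1 + N2 = 580.
Substituting N2 = 580 - 1.23N1 into the first: N1(1 - 1.14·1.23) = 520 - 1.14·580.
So N1* = -141/-0.402 = 351, and then N2* = 580 - 1.23·351 = 148.

N1* ≈ 351, N2* ≈ 148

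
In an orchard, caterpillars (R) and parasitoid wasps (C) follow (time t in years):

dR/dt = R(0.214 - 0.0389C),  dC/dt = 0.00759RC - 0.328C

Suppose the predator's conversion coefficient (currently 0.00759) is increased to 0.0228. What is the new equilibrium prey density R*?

At the interior fixed point, setting dC/dt = 0 with C > 0 fixes R* = (predator death rate)/(RC coefficient) — independent of the other coefficients.
With the change, R* = 0.328/0.0228 = 14.4; it falls from 43.2.

R* ≈ 14.4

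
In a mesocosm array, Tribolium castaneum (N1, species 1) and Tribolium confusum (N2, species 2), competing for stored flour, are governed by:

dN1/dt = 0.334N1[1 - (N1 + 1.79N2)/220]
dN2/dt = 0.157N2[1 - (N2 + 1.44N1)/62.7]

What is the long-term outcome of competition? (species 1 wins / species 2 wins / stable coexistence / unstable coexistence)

species 1 excludes species 2

Compare the nullcline intercepts: K1/α12 = 220/1.79 = 123 > K2 = 62.7; K2/α21 = 62.7/1.44 = 43.5 < K1 = 220.
Since the inequalities point opposite ways, species 1 can invade but species 2 cannot.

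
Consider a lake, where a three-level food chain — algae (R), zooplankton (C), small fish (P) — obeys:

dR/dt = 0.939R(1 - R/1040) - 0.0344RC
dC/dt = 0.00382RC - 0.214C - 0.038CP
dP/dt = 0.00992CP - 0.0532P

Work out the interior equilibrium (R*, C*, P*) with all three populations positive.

R* ≈ 836, C* ≈ 5.36, P* ≈ 78.4

From dP/dt = 0: 0.00992C* = 0.0532, so C* = 5.36.
From dR/dt = 0: 0.939(1 - R*/1040) = 0.0344·5.36, giving R* = 1040·(1 - 0.196) = 836.
From dC/dt = 0: 0.00382·836 - 0.214 = 0.038P*, so P* = 2.98/0.038 = 78.4.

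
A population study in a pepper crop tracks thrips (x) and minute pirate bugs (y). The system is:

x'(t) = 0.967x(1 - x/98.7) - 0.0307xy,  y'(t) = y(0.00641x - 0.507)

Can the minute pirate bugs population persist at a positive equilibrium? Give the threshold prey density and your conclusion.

The predator equation gives dy/dt > 0 only when x > 0.507/0.00641 = 79.1.
Without the predator, x → K = 98.7. Since 98.7 > 79.1, the predator can invade and persist.

Threshold x = 79.1; K > 79.1, so yes, the predator persists.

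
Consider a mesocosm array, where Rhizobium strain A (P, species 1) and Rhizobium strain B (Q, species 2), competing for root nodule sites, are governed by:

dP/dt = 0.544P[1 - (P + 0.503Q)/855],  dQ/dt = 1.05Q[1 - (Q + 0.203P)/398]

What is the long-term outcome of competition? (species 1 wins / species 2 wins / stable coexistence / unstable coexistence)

Compare the nullcline intercepts: K1/α12 = 855/0.503 = 1700 > K2 = 398; K2/α21 = 398/0.203 = 1960 > K1 = 855.
Since both inequalities hold, each species can invade when rare, so the interior equilibrium is stable.

stable coexistence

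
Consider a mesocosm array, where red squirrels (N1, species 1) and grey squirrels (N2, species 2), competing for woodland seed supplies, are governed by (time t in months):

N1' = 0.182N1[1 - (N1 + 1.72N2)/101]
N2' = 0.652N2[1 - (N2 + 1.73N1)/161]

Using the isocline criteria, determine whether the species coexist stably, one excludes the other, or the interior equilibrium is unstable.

unstable coexistence (outcome depends on initial conditions)

Compare the nullcline intercepts: K1/α12 = 101/1.72 = 58.7 < K2 = 161; K2/α21 = 161/1.73 = 93.1 < K1 = 101.
Since both are reversed, neither can invade when rare; the interior point is a saddle.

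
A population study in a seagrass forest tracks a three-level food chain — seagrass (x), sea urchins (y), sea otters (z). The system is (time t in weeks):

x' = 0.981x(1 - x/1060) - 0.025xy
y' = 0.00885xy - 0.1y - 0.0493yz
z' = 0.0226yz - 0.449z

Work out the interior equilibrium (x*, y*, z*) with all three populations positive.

From dz/dt = 0: 0.0226y* = 0.449, so y* = 19.9.
From dx/dt = 0: 0.981(1 - x*/1060) = 0.025·19.9, giving x* = 1060·(1 - 0.506) = 523.
From dy/dt = 0: 0.00885·523 - 0.1 = 0.0493z*, so z* = 4.53/0.0493 = 91.9.

x* ≈ 523, y* ≈ 19.9, z* ≈ 91.9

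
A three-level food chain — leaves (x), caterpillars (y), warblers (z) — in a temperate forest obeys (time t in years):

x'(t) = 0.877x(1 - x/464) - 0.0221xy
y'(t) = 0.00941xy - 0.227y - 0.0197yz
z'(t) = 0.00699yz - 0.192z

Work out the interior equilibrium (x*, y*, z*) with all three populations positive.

From dz/dt = 0: 0.00699y* = 0.192, so y* = 27.5.
From dx/dt = 0: 0.877(1 - x*/464) = 0.0221·27.5, giving x* = 464·(1 - 0.692) = 143.
From dy/dt = 0: 0.00941·143 - 0.227 = 0.0197z*, so z* = 1.12/0.0197 = 56.7.

x* ≈ 143, y* ≈ 27.5, z* ≈ 56.7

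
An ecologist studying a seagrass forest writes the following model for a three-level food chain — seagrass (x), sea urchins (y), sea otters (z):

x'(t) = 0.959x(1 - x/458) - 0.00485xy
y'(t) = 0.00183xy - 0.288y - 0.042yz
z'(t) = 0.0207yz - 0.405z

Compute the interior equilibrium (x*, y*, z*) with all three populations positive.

From dz/dt = 0: 0.0207y* = 0.405, so y* = 19.6.
From dx/dt = 0: 0.959(1 - x*/458) = 0.00485·19.6, giving x* = 458·(1 - 0.0989) = 413.
From dy/dt = 0: 0.00183·413 - 0.288 = 0.042z*, so z* = 0.467/0.042 = 11.1.

x* ≈ 413, y* ≈ 19.6, z* ≈ 11.1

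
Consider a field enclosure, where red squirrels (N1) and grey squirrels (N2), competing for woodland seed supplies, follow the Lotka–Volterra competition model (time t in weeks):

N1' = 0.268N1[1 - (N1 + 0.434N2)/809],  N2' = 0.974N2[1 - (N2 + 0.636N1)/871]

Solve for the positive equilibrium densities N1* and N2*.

N1* ≈ 595, N2* ≈ 492

Setting both brackets to zero gives the nullclines N1 + 0.434N2 = 809 and 0.636N1 + N2 = 871.
Substituting N2 = 871 - 0.636N1 into the first: N1(1 - 0.434·0.636) = 809 - 0.434·871.
So N1* = 431/0.724 = 595, and then N2* = 871 - 0.636·595 = 492.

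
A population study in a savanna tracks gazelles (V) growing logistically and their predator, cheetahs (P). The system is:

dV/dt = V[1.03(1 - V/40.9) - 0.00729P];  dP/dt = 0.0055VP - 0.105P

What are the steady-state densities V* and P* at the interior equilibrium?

From dP/dt = 0 with P > 0: 0.0055V* = 0.105, so V* = 19.1.
Substitute into dV/dt = 0: 1.03(1 - 19.1/40.9) = 0.00729P*.
The bracket is 0.533, giving P* = 0.549/0.00729 = 75.3.

V* ≈ 19.1, P* ≈ 75.3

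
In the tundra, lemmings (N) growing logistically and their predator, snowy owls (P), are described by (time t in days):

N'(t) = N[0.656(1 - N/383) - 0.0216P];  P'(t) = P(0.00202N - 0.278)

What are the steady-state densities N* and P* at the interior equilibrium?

From dP/dt = 0 with P > 0: 0.00202N* = 0.278, so N* = 138.
Substitute into dN/dt = 0: 0.656(1 - 138/383) = 0.0216P*.
The bracket is 0.641, giving P* = 0.42/0.0216 = 19.5.

N* ≈ 138, P* ≈ 19.5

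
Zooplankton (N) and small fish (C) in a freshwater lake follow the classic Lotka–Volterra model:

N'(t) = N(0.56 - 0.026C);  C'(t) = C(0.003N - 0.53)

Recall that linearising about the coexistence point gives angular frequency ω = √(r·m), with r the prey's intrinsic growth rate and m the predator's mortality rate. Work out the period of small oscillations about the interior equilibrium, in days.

T ≈ 11.5 days

Here r = 0.56 and m = 0.53, so r·m = 0.297.
ω = √0.297 = 0.545 per day, hence T = 2π/ω ≈ 11.5 days.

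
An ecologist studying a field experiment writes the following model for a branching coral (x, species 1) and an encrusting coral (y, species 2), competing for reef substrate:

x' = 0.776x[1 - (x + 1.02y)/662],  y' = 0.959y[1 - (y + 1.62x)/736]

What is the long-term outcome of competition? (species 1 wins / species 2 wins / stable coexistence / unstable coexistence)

unstable coexistence (outcome depends on initial conditions)

Compare the nullcline intercepts: K1/α12 = 662/1.02 = 649 < K2 = 736; K2/α21 = 736/1.62 = 454 < K1 = 662.
Since both are reversed, neither can invade when rare; the interior point is a saddle.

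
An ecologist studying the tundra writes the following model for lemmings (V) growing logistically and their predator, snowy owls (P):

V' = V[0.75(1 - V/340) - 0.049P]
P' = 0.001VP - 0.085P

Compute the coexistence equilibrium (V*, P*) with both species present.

V* ≈ 85, P* ≈ 11.5

From dP/dt = 0 with P > 0: 0.001V* = 0.085, so V* = 85.
Substitute into dV/dt = 0: 0.75(1 - 85/340) = 0.049P*.
The bracket is 0.75, giving P* = 0.562/0.049 = 11.5.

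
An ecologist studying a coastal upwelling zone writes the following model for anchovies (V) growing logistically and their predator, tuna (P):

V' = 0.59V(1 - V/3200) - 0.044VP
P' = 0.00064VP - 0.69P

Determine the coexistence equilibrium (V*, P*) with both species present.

From dP/dt = 0 with P > 0: 0.00064V* = 0.69, so V* = 1080.
Substitute into dV/dt = 0: 0.59(1 - 1080/3200) = 0.044P*.
The bracket is 0.663, giving P* = 0.391/0.044 = 8.89.

V* ≈ 1080, P* ≈ 8.89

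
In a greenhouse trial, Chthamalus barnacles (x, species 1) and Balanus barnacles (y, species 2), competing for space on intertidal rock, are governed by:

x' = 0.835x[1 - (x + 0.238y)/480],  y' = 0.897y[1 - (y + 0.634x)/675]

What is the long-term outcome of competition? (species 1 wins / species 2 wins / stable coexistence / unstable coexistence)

Compare the nullcline intercepts: K1/α12 = 480/0.238 = 2020 > K2 = 675; K2/α21 = 675/0.634 = 1060 > K1 = 480.
Since both inequalities hold, each species can invade when rare, so the interior equilibrium is stable.

stable coexistence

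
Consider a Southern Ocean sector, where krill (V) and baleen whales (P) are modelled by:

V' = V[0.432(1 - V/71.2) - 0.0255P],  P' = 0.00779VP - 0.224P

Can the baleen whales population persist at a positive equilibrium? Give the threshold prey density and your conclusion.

Threshold V = 28.8; K > 28.8, so yes, the predator persists.

The predator equation gives dP/dt > 0 only when V > 0.224/0.00779 = 28.8.
Without the predator, V → K = 71.2. Since 71.2 > 28.8, the predator can invade and persist.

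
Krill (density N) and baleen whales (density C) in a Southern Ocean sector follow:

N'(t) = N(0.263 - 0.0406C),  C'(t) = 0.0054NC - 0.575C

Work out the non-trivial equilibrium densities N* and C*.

N* ≈ 106, C* ≈ 6.48

Set dC/dt = 0 with C > 0: 0.0054N - 0.575 = 0, so N* = 0.575/0.0054 = 106.
Set dN/dt = 0 with N > 0: 0.263 - 0.0406C = 0, so C* = 0.263/0.0406 = 6.48.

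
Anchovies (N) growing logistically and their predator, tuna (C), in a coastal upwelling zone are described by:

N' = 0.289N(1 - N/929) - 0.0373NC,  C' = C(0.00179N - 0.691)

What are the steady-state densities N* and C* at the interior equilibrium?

N* ≈ 386, C* ≈ 4.53

From dC/dt = 0 with C > 0: 0.00179N* = 0.691, so N* = 386.
Substitute into dN/dt = 0: 0.289(1 - 386/929) = 0.0373C*.
The bracket is 0.584, giving C* = 0.169/0.0373 = 4.53.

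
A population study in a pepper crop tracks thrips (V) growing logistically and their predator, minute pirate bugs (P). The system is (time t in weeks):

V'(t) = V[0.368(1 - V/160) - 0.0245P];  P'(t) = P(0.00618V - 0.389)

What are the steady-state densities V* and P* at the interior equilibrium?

V* ≈ 62.9, P* ≈ 9.11

From dP/dt = 0 with P > 0: 0.00618V* = 0.389, so V* = 62.9.
Substitute into dV/dt = 0: 0.368(1 - 62.9/160) = 0.0245P*.
The bracket is 0.607, giving P* = 0.223/0.0245 = 9.11.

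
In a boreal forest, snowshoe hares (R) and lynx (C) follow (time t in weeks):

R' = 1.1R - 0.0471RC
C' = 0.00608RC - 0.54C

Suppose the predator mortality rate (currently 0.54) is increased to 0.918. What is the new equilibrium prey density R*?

R* ≈ 151

At the interior fixed point, setting dC/dt = 0 with C > 0 fixes R* = (predator death rate)/(RC coefficient) — independent of the other coefficients.
With the change, R* = 0.918/0.00608 = 151; it rises from 88.8.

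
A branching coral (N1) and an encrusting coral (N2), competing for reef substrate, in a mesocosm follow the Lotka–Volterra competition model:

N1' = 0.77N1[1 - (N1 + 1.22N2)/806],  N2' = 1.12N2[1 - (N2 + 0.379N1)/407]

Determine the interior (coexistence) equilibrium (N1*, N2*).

N1* ≈ 576, N2* ≈ 189

Setting both brackets to zero gives the nullclines N1 + 1.22N2 = 806 and 0.379N1 + N2 = 407.
Substituting N2 = 407 - 0.379N1 into the first: N1(1 - 1.22·0.379) = 806 - 1.22·407.
So N1* = 309/0.538 = 576, and then N2* = 407 - 0.379·576 = 189.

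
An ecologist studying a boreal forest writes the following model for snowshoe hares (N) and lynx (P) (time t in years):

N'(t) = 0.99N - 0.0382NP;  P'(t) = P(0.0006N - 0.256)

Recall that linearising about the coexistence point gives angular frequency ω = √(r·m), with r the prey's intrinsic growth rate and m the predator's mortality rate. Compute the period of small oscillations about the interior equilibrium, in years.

Here r = 0.99 and m = 0.256, so r·m = 0.253.
ω = √0.253 = 0.503 per year, hence T = 2π/ω ≈ 12.5 years.

T ≈ 12.5 years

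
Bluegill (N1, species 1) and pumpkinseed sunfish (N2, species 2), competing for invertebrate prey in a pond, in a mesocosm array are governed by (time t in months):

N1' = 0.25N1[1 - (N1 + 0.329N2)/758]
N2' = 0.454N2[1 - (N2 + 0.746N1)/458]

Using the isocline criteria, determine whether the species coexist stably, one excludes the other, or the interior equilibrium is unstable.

species 1 excludes species 2

Compare the nullcline intercepts: K1/α12 = 758/0.329 = 2300 > K2 = 458; K2/α21 = 458/0.746 = 614 < K1 = 758.
Since the inequalities point opposite ways, species 1 can invade but species 2 cannot.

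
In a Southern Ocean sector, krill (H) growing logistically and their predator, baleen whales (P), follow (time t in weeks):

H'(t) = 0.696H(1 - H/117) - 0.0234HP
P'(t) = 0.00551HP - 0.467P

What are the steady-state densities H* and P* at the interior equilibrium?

H* ≈ 84.8, P* ≈ 8.2

From dP/dt = 0 with P > 0: 0.00551H* = 0.467, so H* = 84.8.
Substitute into dH/dt = 0: 0.696(1 - 84.8/117) = 0.0234P*.
The bracket is 0.276, giving P* = 0.192/0.0234 = 8.2.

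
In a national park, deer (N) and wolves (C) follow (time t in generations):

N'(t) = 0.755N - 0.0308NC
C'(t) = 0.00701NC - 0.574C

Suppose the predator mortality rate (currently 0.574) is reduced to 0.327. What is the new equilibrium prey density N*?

At the interior fixed point, setting dC/dt = 0 with C > 0 fixes N* = (predator death rate)/(NC coefficient) — independent of the other coefficients.
With the change, N* = 0.327/0.00701 = 46.6; it falls from 81.9.

N* ≈ 46.6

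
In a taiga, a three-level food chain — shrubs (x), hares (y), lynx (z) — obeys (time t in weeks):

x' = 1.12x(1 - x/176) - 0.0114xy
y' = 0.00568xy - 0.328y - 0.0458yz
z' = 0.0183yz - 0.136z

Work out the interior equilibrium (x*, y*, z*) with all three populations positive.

x* ≈ 163, y* ≈ 7.43, z* ≈ 13

From dz/dt = 0: 0.0183y* = 0.136, so y* = 7.43.
From dx/dt = 0: 1.12(1 - x*/176) = 0.0114·7.43, giving x* = 176·(1 - 0.0756) = 163.
From dy/dt = 0: 0.00568·163 - 0.328 = 0.0458z*, so z* = 0.596/0.0458 = 13.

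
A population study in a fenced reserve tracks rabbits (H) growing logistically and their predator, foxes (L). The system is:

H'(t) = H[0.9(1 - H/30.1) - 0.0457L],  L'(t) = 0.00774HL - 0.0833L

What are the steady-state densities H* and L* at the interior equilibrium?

From dL/dt = 0 with L > 0: 0.00774H* = 0.0833, so H* = 10.8.
Substitute into dH/dt = 0: 0.9(1 - 10.8/30.1) = 0.0457L*.
The bracket is 0.642, giving L* = 0.578/0.0457 = 12.7.

H* ≈ 10.8, L* ≈ 12.7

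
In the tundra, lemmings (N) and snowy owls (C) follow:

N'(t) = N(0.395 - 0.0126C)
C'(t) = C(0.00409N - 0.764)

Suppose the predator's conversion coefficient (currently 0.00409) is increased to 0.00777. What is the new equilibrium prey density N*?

N* ≈ 98.3

At the interior fixed point, setting dC/dt = 0 with C > 0 fixes N* = (predator death rate)/(NC coefficient) — independent of the other coefficients.
With the change, N* = 0.764/0.00777 = 98.3; it falls from 187.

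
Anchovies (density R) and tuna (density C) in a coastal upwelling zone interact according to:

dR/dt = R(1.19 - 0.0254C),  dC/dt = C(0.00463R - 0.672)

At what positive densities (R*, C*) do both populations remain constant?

Set dC/dt = 0 with C > 0: 0.00463R - 0.672 = 0, so R* = 0.672/0.00463 = 145.
Set dR/dt = 0 with R > 0: 1.19 - 0.0254C = 0, so C* = 1.19/0.0254 = 46.9.

R* ≈ 145, C* ≈ 46.9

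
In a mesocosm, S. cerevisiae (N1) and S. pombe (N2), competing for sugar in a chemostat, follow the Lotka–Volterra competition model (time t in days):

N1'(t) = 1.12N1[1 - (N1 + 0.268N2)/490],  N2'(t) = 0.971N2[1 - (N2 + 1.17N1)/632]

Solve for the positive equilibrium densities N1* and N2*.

N1* ≈ 467, N2* ≈ 85.5

Setting both brackets to zero gives the nullclines N1 + 0.268N2 = 490 and 1.17N1 + N2 = 632.
Substituting N2 = 632 - 1.17N1 into the first: N1(1 - 0.268·1.17) = 490 - 0.268·632.
So N1* = 321/0.686 = 467, and then N2* = 632 - 1.17·467 = 85.5.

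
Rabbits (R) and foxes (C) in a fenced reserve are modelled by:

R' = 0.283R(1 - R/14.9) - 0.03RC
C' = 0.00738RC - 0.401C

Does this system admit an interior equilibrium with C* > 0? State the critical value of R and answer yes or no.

Threshold R = 54.3; K < 54.3, so no, the predator goes extinct.

The predator equation gives dC/dt > 0 only when R > 0.401/0.00738 = 54.3.
Without the predator, R → K = 14.9. Since 14.9 < 54.3, the predator cannot invade.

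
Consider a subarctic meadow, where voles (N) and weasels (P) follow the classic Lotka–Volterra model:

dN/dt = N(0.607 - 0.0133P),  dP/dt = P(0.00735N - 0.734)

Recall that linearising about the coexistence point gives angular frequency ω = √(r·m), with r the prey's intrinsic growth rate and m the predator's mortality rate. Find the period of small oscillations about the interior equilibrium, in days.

T ≈ 9.41 days

Here r = 0.607 and m = 0.734, so r·m = 0.446.
ω = √0.446 = 0.667 per day, hence T = 2π/ω ≈ 9.41 days.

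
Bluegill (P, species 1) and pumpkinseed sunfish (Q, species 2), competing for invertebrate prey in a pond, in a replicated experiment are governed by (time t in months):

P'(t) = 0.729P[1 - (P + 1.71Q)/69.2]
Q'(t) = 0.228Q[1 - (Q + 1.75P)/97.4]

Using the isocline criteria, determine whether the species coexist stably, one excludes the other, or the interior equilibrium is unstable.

unstable coexistence (outcome depends on initial conditions)

Compare the nullcline intercepts: K1/α12 = 69.2/1.71 = 40.5 < K2 = 97.4; K2/α21 = 97.4/1.75 = 55.7 < K1 = 69.2.
Since both are reversed, neither can invade when rare; the interior point is a saddle.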